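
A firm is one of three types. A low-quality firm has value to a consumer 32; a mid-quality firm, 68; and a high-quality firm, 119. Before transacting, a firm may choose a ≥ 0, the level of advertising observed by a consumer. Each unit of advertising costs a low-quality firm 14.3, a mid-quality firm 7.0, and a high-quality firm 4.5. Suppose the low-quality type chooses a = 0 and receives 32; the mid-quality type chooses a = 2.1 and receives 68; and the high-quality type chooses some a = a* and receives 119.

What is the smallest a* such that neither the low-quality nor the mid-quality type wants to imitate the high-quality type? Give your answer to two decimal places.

Mid-quality type (on-path payoff 68 − 7.0×2.1 = 53.3) won't mimic when 53.3 ≥ 119 − 7.0·a*, i.e. a* ≥ 9.39.
Low-quality type (on-path payoff 32) won't mimic when 32 ≥ 119 − 14.3·a*, i.e. a* ≥ 6.08.
Both must hold, so a* = max(6.08, 9.39) = 9.39. The mid-quality type's constraint binds.

9.39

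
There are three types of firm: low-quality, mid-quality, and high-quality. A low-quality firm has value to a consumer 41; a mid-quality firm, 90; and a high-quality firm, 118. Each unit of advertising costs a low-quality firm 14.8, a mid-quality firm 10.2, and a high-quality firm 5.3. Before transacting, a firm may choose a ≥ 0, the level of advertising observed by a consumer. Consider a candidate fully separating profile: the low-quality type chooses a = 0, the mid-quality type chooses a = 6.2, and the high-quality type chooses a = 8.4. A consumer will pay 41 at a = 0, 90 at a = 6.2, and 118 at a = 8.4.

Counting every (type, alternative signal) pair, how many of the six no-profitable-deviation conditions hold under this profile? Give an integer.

Mid-quality (own payoff 90 − 10.2×6.2 = 26.76): to a=0 gives 41 → profitable ✗; to a=8.4 gives 118 − 10.2×8.4 = 32.32 → profitable ✗.
Low-quality (own payoff 41): to a=6.2 gives 90 − 14.8×6.2 = -1.76 → no gain ✓; to a=8.4 gives 118 − 14.8×8.4 = -6.32 → no gain ✓.
High-quality (own payoff 118 − 5.3×8.4 = 73.48): to a=0 gives 41 → no gain ✓; to a=6.2 gives 90 − 5.3×6.2 = 57.14 → no gain ✓.
4 of the 6 constraints hold; not an equilibrium.

4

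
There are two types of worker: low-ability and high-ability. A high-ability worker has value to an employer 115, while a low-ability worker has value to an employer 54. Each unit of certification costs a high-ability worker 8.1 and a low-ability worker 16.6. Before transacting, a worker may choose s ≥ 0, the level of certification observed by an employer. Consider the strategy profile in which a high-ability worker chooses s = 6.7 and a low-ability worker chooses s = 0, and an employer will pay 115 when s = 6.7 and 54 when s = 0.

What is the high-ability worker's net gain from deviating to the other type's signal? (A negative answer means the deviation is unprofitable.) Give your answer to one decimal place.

Playing s = 6.7 the high-ability worker receives 115 − 8.1 × 6.7 = 60.73.
Deviating to s = 0 yields 54 instead.
Gain from deviating: 54 − 60.73 = -6.73, i.e. -6.7 to one decimal place.
The gain is negative, so the high-ability type's incentive-compatibility constraint is satisfied.

-6.7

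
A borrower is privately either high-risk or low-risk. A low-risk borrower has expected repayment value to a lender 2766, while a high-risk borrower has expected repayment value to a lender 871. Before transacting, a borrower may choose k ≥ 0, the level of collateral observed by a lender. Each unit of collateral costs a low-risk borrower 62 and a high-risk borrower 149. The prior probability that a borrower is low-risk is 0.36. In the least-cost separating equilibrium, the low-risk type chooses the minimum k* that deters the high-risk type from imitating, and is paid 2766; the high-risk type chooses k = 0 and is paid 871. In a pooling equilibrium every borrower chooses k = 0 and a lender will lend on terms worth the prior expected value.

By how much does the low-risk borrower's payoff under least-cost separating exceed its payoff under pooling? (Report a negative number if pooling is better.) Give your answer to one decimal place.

424.3

Least-cost separating signal: k* solves 871 = 2766 − 149·k*, so k* = (2766 − 871)/149 ≈ 12.7181.
Low-risk type's separating payoff: 2766 − 62 × k* = 2766 − 62 × (2766 − 871)/149 = 2766 − 117490/149 ≈ 1977.477.
Pooling payoff: 0.36 × 2766 + 0.64 × 871 = 1553.2.
Difference: 1977.477 − 1553.2 = 424.277, i.e. 424.3 to one decimal place.
The low-risk type prefers to separate.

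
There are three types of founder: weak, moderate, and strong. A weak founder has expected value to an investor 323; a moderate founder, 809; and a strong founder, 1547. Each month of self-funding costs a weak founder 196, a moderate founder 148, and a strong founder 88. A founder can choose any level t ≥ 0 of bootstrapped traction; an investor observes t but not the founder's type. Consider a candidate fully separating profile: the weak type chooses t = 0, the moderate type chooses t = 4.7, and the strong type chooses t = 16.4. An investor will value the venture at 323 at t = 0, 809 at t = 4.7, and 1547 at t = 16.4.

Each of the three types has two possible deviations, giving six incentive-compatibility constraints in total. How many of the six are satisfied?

Strong (own payoff 1547 − 88×16.4 = 103.8): to t=0 gives 323 → profitable ✗; to t=4.7 gives 809 − 88×4.7 = 395.4 → profitable ✗.
Weak (own payoff 323): to t=4.7 gives 809 − 196×4.7 = -112.2 → no gain ✓; to t=16.4 gives 1547 − 196×16.4 = -1667.4 → no gain ✓.
Moderate (own payoff 809 − 148×4.7 = 113.4): to t=0 gives 323 → profitable ✗; to t=16.4 gives 1547 − 148×16.4 = -880.2 → no gain ✓.
3 of the 6 constraints hold; not an equilibrium.

3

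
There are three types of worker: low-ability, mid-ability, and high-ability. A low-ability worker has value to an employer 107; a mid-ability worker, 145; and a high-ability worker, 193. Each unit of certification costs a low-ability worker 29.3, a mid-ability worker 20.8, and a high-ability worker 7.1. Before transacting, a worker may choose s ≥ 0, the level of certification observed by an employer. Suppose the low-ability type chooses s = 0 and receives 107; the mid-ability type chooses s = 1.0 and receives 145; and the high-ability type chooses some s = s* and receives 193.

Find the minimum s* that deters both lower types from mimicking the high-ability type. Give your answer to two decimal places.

Mid-ability type (on-path payoff 145 − 20.8×1.0 = 124.2) won't mimic when 124.2 ≥ 193 − 20.8·s*, i.e. s* ≥ 3.31.
Low-ability type (on-path payoff 107) won't mimic when 107 ≥ 193 − 29.3·s*, i.e. s* ≥ 2.94.
Both must hold, so s* = max(2.94, 3.31) = 3.31. The mid-ability type's constraint binds.

3.31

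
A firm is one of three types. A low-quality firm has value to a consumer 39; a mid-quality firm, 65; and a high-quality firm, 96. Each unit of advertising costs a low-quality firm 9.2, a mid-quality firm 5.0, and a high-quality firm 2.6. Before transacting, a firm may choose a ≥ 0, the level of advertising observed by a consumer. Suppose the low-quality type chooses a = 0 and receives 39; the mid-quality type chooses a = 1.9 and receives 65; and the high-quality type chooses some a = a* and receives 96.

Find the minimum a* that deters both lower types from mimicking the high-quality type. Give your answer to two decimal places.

8.10

Low-quality type (on-path payoff 39) won't mimic when 39 ≥ 96 − 9.2·a*, i.e. a* ≥ 6.20.
Mid-quality type (on-path payoff 65 − 5.0×1.9 = 55.5) won't mimic when 55.5 ≥ 96 − 5.0·a*, i.e. a* ≥ 8.10.
Both must hold, so a* = max(6.20, 8.10) = 8.10. The mid-quality type's constraint binds.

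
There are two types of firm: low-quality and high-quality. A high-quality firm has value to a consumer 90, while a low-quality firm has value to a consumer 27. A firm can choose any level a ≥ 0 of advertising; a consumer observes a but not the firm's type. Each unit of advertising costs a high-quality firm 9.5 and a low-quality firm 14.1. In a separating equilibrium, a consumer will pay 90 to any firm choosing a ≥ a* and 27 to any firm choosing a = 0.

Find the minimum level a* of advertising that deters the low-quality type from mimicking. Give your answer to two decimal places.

4.47

A low-quality firm choosing a = 0 receives 27.
Imitating at a* instead would pay 90 at cost 14.1·a*, netting 90 − 14.1·a*.
Indifference: 27 = 90 − 14.1·a*, so a* = (90 − 27) / 14.1 ≈ 4.47.
At a* the low-quality type's incentive constraint just binds; the high-quality type strictly prefers a* since its per-unit cost is lower.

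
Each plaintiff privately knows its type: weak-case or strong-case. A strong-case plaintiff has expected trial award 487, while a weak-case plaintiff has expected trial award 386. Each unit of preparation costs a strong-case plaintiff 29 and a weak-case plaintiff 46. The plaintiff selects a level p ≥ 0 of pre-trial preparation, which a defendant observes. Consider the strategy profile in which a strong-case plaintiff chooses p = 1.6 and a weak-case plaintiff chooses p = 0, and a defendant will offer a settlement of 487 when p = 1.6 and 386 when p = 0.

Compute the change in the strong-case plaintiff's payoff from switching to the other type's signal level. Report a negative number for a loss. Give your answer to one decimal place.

-54.6

Playing p = 1.6 the strong-case plaintiff receives 487 − 29 × 1.6 = 440.6.
Deviating to p = 0 yields 386 instead.
Gain from deviating: 386 − 440.6 = -54.6.
The gain is negative, so the strong-case type's incentive-compatibility constraint is satisfied.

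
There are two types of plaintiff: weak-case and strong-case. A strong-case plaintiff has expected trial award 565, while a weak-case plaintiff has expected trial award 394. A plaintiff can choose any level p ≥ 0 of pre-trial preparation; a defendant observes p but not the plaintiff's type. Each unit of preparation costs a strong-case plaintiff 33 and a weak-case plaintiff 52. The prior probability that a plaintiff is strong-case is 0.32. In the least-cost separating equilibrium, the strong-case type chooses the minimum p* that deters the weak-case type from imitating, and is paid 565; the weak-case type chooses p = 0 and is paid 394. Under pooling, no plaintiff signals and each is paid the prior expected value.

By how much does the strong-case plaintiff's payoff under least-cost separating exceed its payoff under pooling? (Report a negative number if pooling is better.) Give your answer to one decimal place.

7.8

Least-cost separating signal: p* solves 394 = 565 − 52·p*, so p* = (565 − 394)/52 ≈ 3.2885.
Strong-case type's separating payoff: 565 − 33 × p* = 565 − 33 × (565 − 394)/52 = 565 − 5643/52 ≈ 456.481.
Pooling payoff: 0.32 × 565 + 0.68 × 394 = 448.72.
Difference: 456.481 − 448.72 = 7.761, i.e. 7.8 to one decimal place.
The strong-case type prefers to separate.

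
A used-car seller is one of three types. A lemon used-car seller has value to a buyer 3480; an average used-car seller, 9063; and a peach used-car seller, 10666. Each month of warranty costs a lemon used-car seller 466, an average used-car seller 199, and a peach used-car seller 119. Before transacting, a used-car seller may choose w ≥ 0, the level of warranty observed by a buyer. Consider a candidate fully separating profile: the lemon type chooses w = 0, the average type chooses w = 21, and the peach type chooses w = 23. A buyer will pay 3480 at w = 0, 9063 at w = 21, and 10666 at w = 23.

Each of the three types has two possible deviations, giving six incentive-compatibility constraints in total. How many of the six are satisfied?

Peach (own payoff 10666 − 119×23 = 7929): to w=0 gives 3480 → no gain ✓; to w=21 gives 9063 − 119×21 = 6564 → no gain ✓.
Lemon (own payoff 3480): to w=21 gives 9063 − 466×21 = -723 → no gain ✓; to w=23 gives 10666 − 466×23 = -52 → no gain ✓.
Average (own payoff 9063 − 199×21 = 4884): to w=0 gives 3480 → no gain ✓; to w=23 gives 10666 − 199×23 = 6089 → profitable ✗.
5 of the 6 constraints hold; not an equilibrium.

5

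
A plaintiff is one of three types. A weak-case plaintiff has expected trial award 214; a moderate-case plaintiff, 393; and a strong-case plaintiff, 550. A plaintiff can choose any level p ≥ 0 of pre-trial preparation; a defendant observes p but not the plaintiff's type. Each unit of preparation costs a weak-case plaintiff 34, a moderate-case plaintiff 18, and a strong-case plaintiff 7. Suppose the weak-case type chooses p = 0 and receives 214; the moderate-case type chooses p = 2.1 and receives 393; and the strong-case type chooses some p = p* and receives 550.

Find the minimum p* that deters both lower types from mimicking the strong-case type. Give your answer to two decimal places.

Moderate-case type (on-path payoff 393 − 18×2.1 = 355.2) won't mimic when 355.2 ≥ 550 − 18·p*, i.e. p* ≥ 10.82.
Weak-case type (on-path payoff 214) won't mimic when 214 ≥ 550 − 34·p*, i.e. p* ≥ 9.88.
Both must hold, so p* = max(9.88, 10.82) = 10.82. The moderate-case type's constraint binds.

10.82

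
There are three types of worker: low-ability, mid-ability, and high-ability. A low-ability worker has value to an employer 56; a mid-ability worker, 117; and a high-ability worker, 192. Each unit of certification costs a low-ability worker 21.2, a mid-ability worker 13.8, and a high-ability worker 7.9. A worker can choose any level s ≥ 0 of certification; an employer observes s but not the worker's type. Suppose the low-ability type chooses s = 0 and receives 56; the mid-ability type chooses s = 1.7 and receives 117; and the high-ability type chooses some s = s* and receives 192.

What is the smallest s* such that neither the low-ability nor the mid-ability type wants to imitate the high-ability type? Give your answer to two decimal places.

7.13

Low-ability type (on-path payoff 56) won't mimic when 56 ≥ 192 − 21.2·s*, i.e. s* ≥ 6.42.
Mid-ability type (on-path payoff 117 − 13.8×1.7 = 93.54) won't mimic when 93.54 ≥ 192 − 13.8·s*, i.e. s* ≥ 7.13.
Both must hold, so s* = max(6.42, 7.13) = 7.13. The mid-ability type's constraint binds.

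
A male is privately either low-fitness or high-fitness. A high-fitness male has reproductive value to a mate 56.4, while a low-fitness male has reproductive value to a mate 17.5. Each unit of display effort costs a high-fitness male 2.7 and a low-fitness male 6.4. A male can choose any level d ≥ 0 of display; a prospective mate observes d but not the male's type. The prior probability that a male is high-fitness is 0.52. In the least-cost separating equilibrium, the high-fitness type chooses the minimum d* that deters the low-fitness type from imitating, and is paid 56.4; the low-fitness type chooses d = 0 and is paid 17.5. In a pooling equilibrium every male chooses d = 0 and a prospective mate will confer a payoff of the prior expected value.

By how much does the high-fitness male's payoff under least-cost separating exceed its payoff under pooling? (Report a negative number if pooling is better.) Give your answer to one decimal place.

2.3

Least-cost separating signal: d* solves 17.5 = 56.4 − 6.4·d*, so d* = (56.4 − 17.5)/6.4 ≈ 6.0781.
High-fitness type's separating payoff: 56.4 − 2.7 × d* = 56.4 − 2.7 × (56.4 − 17.5)/6.4 = 56.4 − 105.03/6.4 ≈ 39.989.
Pooling payoff: 0.52 × 56.4 + 0.48 × 17.5 = 37.728.
Difference: 39.989 − 37.728 = 2.261, i.e. 2.3 to one decimal place.
The high-fitness type prefers to separate.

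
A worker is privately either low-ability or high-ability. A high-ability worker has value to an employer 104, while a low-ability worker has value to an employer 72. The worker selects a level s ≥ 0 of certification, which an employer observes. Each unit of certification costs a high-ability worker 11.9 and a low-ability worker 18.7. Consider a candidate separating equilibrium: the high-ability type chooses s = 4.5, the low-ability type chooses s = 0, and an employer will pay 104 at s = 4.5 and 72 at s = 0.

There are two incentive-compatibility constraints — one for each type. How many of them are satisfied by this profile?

Low-ability type: stay at 0 → 72; mimic → 104 − 18.7 × 4.5 = 19.85. IC holds (72 ≥ 19.85).
High-ability type: signal → 104 − 11.9 × 4.5 = 50.45; deviate to 0 → 72. IC fails (50.45 < 72).
1 of 2 constraints hold, so this profile is not an equilibrium.

1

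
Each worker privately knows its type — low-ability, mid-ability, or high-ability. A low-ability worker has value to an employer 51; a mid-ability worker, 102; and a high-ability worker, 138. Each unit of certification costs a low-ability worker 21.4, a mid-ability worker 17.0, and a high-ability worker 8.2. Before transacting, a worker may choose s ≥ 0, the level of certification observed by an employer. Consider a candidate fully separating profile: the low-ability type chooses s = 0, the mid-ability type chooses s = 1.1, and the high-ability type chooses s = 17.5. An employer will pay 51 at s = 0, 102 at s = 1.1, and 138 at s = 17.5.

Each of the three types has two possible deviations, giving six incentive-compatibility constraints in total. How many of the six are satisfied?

3

High-ability (own payoff 138 − 8.2×17.5 = -5.5): to s=0 gives 51 → profitable ✗; to s=1.1 gives 102 − 8.2×1.1 = 92.98 → profitable ✗.
Mid-ability (own payoff 102 − 17.0×1.1 = 83.3): to s=0 gives 51 → no gain ✓; to s=17.5 gives 138 − 17.0×17.5 = -159.5 → no gain ✓.
Low-ability (own payoff 51): to s=1.1 gives 102 − 21.4×1.1 = 78.46 → profitable ✗; to s=17.5 gives 138 − 21.4×17.5 = -236.5 → no gain ✓.
3 of the 6 constraints hold; not an equilibrium.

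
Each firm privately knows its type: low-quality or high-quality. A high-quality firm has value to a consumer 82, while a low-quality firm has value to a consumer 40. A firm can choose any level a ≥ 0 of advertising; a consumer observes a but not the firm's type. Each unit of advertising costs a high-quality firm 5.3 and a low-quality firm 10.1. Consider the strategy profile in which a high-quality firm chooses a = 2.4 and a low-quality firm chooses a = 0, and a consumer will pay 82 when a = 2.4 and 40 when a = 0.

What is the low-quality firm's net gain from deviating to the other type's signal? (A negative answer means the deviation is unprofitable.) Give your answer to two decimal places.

17.76

Playing a = 0 the low-quality firm receives 40.
Deviating to a = 2.4 brings payment 82 at cost 10.1 × 2.4 = 24.24, netting 57.76.
Gain from deviating: 57.76 − 40 = 17.76.
The gain is positive, so the low-quality type's incentive-compatibility constraint is violated — this profile is not a separating equilibrium.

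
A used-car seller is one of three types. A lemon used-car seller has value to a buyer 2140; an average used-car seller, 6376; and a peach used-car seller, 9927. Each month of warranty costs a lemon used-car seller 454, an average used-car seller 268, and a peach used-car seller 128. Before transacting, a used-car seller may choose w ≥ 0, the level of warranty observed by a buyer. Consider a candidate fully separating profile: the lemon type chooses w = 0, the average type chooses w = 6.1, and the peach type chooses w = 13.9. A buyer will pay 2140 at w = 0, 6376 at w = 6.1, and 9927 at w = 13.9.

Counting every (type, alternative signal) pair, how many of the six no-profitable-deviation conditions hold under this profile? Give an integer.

3

Peach (own payoff 9927 − 128×13.9 = 8147.8): to w=0 gives 2140 → no gain ✓; to w=6.1 gives 6376 − 128×6.1 = 5595.2 → no gain ✓.
Average (own payoff 6376 − 268×6.1 = 4741.2): to w=0 gives 2140 → no gain ✓; to w=13.9 gives 9927 − 268×13.9 = 6201.8 → profitable ✗.
Lemon (own payoff 2140): to w=6.1 gives 6376 − 454×6.1 = 3606.6 → profitable ✗; to w=13.9 gives 9927 − 454×13.9 = 3616.4 → profitable ✗.
3 of the 6 constraints hold; not an equilibrium.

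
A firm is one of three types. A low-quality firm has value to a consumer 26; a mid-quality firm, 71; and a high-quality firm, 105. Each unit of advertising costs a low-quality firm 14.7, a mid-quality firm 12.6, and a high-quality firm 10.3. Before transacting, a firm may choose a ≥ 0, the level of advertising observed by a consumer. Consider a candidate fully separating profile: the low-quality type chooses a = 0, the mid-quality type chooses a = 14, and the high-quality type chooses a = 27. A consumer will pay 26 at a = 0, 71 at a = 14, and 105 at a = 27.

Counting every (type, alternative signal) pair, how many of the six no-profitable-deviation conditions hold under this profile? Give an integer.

Mid-quality (own payoff 71 − 12.6×14 = -105.4): to a=0 gives 26 → profitable ✗; to a=27 gives 105 − 12.6×27 = -235.2 → no gain ✓.
Low-quality (own payoff 26): to a=14 gives 71 − 14.7×14 = -134.8 → no gain ✓; to a=27 gives 105 − 14.7×27 = -291.9 → no gain ✓.
High-quality (own payoff 105 − 10.3×27 = -173.1): to a=0 gives 26 → profitable ✗; to a=14 gives 71 − 10.3×14 = -73.2 → profitable ✗.
3 of the 6 constraints hold; not an equilibrium.

3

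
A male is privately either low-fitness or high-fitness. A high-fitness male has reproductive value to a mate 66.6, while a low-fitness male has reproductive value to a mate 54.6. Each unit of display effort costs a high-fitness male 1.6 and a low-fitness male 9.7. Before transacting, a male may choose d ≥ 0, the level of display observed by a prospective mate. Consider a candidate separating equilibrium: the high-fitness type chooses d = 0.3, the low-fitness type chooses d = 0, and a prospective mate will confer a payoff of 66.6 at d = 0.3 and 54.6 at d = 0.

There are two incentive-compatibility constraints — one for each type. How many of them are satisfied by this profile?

High-fitness type: signal → 66.6 − 1.6 × 0.3 = 66.12; deviate to 0 → 54.6. IC holds (66.12 ≥ 54.6).
Low-fitness type: stay at 0 → 54.6; mimic → 66.6 − 9.7 × 0.3 = 63.69. IC fails (54.6 < 63.69).
1 of 2 constraints hold, so this profile is not an equilibrium.

1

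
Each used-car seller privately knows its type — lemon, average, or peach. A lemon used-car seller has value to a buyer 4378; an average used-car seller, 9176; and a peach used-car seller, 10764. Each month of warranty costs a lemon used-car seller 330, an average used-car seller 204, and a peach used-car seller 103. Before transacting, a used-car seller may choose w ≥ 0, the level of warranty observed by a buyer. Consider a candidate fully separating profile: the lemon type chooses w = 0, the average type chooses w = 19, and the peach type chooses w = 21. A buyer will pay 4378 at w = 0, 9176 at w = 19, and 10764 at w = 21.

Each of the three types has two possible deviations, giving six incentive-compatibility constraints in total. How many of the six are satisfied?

Peach (own payoff 10764 − 103×21 = 8601): to w=0 gives 4378 → no gain ✓; to w=19 gives 9176 − 103×19 = 7219 → no gain ✓.
Average (own payoff 9176 − 204×19 = 5300): to w=0 gives 4378 → no gain ✓; to w=21 gives 10764 − 204×21 = 6480 → profitable ✗.
Lemon (own payoff 4378): to w=19 gives 9176 − 330×19 = 2906 → no gain ✓; to w=21 gives 10764 − 330×21 = 3834 → no gain ✓.
5 of the 6 constraints hold; not an equilibrium.

5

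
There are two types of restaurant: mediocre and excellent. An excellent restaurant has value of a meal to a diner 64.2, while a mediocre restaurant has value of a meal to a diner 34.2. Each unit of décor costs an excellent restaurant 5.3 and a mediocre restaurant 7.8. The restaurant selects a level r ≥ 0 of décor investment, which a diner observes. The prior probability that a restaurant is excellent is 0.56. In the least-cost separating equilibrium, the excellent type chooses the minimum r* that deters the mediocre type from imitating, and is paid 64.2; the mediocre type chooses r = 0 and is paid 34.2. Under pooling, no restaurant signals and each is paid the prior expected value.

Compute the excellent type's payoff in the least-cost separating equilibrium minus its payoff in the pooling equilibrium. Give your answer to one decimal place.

Least-cost separating signal: r* solves 34.2 = 64.2 − 7.8·r*, so r* = (64.2 − 34.2)/7.8 ≈ 3.8462.
Excellent type's separating payoff: 64.2 − 5.3 × r* = 64.2 − 5.3 × (64.2 − 34.2)/7.8 = 64.2 − 159/7.8 ≈ 43.815.
Pooling payoff: 0.56 × 64.2 + 0.44 × 34.2 = 51.
Difference: 43.815 − 51 = -7.185, i.e. -7.2 to one decimal place.
The excellent type would prefer the pooling outcome.

-7.2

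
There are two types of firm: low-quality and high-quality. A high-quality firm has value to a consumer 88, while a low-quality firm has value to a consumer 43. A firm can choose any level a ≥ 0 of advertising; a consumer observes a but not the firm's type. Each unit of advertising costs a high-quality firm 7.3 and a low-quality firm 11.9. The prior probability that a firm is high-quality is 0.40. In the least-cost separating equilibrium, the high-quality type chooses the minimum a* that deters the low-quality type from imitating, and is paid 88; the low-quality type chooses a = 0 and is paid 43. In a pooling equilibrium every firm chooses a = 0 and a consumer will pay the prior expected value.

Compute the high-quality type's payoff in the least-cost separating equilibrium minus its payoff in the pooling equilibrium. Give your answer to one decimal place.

Least-cost separating signal: a* solves 43 = 88 − 11.9·a*, so a* = (88 − 43)/11.9 ≈ 3.7815.
High-quality type's separating payoff: 88 − 7.3 × a* = 88 − 7.3 × (88 − 43)/11.9 = 88 − 328.5/11.9 ≈ 60.395.
Pooling payoff: 0.40 × 88 + 0.60 × 43 = 61.
Difference: 60.395 − 61 = -0.605, i.e. -0.6 to one decimal place.
The high-quality type would prefer the pooling outcome.

-0.6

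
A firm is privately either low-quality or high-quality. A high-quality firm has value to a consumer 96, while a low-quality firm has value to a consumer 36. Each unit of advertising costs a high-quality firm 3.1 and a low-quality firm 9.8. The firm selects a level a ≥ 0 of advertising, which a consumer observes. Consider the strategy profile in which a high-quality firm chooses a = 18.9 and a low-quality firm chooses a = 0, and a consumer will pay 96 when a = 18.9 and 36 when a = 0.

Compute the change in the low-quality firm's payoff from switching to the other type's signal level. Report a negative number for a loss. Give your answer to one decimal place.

Playing a = 0 the low-quality firm receives 36.
Deviating to a = 18.9 brings payment 96 at cost 9.8 × 18.9 = 185.22, netting -89.22.
Gain from deviating: -89.22 − 36 = -125.22, i.e. -125.2 to one decimal place.
The gain is negative, so the low-quality type's incentive-compatibility constraint is satisfied.

-125.2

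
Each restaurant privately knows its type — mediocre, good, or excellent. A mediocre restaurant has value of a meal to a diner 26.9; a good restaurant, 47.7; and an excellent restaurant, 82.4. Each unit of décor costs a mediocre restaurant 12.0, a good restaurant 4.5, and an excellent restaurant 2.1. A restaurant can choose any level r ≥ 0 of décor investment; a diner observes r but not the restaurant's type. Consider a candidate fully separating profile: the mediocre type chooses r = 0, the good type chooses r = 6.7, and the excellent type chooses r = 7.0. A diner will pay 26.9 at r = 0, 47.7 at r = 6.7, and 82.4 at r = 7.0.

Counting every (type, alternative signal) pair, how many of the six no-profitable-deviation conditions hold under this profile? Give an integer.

Good (own payoff 47.7 − 4.5×6.7 = 17.55): to r=0 gives 26.9 → profitable ✗; to r=7.0 gives 82.4 − 4.5×7.0 = 50.9 → profitable ✗.
Mediocre (own payoff 26.9): to r=6.7 gives 47.7 − 12.0×6.7 = -32.7 → no gain ✓; to r=7.0 gives 82.4 − 12.0×7.0 = -1.6 → no gain ✓.
Excellent (own payoff 82.4 − 2.1×7.0 = 67.7): to r=0 gives 26.9 → no gain ✓; to r=6.7 gives 47.7 − 2.1×6.7 = 33.63 → no gain ✓.
4 of the 6 constraints hold; not an equilibrium.

4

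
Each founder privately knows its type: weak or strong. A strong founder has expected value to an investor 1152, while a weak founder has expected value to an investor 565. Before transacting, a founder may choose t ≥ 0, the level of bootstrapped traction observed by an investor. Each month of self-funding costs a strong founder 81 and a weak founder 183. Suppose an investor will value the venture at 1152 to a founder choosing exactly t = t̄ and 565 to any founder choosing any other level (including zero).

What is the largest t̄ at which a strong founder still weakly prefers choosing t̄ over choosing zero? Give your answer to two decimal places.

Choosing t̄ yields the strong type 1152 − 81·t̄; choosing zero yields 565.
The strong type is indifferent at 1152 − 81·t̄ = 565, i.e. t̄ = (1152 − 565) / 81 ≈ 7.25.
For any t̄ above 7.25 the strong type would rather pool at zero, so separation collapses.

7.25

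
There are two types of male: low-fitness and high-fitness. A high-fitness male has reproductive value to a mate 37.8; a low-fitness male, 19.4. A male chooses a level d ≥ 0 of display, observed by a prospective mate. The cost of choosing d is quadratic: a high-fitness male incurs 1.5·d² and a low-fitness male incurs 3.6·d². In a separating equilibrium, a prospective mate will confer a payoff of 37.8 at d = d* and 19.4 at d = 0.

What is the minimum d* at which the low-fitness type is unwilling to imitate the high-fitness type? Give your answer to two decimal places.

The low-fitness type at d = 0 receives 19.4; imitating at d* yields 37.8 − 3.6·d*².
Indifference: 19.4 = 37.8 − 3.6·d*², so d*² = (37.8 − 19.4) / 3.6 ≈ 5.1111.
d* = √5.1111 ≈ 2.26.

2.26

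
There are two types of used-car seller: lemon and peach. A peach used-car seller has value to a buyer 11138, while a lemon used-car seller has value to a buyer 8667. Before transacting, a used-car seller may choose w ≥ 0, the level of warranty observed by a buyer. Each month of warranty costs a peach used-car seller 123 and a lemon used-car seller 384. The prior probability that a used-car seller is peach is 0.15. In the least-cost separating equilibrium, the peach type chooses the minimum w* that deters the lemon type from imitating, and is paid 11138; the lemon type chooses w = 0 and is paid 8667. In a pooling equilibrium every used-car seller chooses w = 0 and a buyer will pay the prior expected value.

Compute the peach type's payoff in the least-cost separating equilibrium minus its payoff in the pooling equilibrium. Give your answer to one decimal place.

1308.9

Least-cost separating signal: w* solves 8667 = 11138 − 384·w*, so w* = (11138 − 8667)/384 ≈ 6.4349.
Peach type's separating payoff: 11138 − 123 × w* = 11138 − 123 × (11138 − 8667)/384 = 11138 − 303933/384 ≈ 10346.508.
Pooling payoff: 0.15 × 11138 + 0.85 × 8667 = 9037.65.
Difference: 10346.508 − 9037.65 = 1308.858, i.e. 1308.9 to one decimal place.
The peach type prefers to separate.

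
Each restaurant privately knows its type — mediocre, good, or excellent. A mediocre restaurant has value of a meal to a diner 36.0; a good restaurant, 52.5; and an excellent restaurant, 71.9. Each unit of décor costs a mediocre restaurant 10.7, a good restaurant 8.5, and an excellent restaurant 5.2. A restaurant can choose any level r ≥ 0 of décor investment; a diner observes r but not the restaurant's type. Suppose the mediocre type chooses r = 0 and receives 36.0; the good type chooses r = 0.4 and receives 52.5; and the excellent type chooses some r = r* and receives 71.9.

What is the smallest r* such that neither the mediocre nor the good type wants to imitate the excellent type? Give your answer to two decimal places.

3.36

Good type (on-path payoff 52.5 − 8.5×0.4 = 49.1) won't mimic when 49.1 ≥ 71.9 − 8.5·r*, i.e. r* ≥ 2.68.
Mediocre type (on-path payoff 36.0) won't mimic when 36.0 ≥ 71.9 − 10.7·r*, i.e. r* ≥ 3.36.
Both must hold, so r* = max(3.36, 2.68) = 3.36. The mediocre type's constraint binds.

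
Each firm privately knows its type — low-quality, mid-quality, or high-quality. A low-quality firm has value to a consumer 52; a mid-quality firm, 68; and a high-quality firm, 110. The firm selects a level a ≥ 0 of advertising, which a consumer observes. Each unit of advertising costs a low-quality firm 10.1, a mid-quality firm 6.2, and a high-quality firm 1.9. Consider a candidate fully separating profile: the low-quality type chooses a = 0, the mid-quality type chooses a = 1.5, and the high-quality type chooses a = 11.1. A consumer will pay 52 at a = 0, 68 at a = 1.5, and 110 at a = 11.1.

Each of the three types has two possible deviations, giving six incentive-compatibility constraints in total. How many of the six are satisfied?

High-quality (own payoff 110 − 1.9×11.1 = 88.91): to a=0 gives 52 → no gain ✓; to a=1.5 gives 68 − 1.9×1.5 = 65.15 → no gain ✓.
Low-quality (own payoff 52): to a=1.5 gives 68 − 10.1×1.5 = 52.85 → profitable ✗; to a=11.1 gives 110 − 10.1×11.1 = -2.11 → no gain ✓.
Mid-quality (own payoff 68 − 6.2×1.5 = 58.7): to a=0 gives 52 → no gain ✓; to a=11.1 gives 110 − 6.2×11.1 = 41.18 → no gain ✓.
5 of the 6 constraints hold; not an equilibrium.

5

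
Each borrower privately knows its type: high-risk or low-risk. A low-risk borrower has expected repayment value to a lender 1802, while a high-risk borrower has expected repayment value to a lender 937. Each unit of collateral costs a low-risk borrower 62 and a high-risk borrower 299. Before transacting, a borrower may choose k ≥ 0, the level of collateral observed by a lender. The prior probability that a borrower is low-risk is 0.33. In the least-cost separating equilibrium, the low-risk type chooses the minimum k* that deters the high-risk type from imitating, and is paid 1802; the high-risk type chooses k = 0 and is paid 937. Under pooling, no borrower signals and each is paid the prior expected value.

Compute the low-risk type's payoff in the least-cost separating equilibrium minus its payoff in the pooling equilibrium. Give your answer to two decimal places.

400.19

Least-cost separating signal: k* solves 937 = 1802 − 299·k*, so k* = (1802 − 937)/299 ≈ 2.8930.
Low-risk type's separating payoff: 1802 − 62 × k* = 1802 − 62 × (1802 − 937)/299 = 1802 − 53630/299 ≈ 1622.6355.
Pooling payoff: 0.33 × 1802 + 0.67 × 937 = 1222.45.
Difference: 1622.6355 − 1222.45 = 400.1855, i.e. 400.19 to two decimal places.
The low-risk type prefers to separate.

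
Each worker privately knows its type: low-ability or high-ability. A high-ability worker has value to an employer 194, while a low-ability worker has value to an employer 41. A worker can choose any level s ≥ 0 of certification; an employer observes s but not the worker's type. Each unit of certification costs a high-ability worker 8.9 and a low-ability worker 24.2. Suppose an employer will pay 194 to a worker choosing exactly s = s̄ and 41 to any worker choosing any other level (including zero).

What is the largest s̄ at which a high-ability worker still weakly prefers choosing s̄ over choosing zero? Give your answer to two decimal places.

17.19

Choosing s̄ yields the high-ability type 194 − 8.9·s̄; choosing zero yields 41.
The high-ability type is indifferent at 194 − 8.9·s̄ = 41, i.e. s̄ = (194 − 41) / 8.9 ≈ 17.19.
For any s̄ above 17.19 the high-ability type would rather pool at zero, so separation collapses.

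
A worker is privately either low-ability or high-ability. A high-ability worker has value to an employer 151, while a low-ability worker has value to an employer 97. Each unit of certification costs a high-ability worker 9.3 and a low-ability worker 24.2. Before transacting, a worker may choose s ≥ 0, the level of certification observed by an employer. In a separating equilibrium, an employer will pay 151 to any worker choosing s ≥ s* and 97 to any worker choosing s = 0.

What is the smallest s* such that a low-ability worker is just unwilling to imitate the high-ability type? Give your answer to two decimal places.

2.23

A low-ability worker choosing s = 0 receives 97.
Imitating at s* instead would pay 151 at cost 24.2·s*, netting 151 − 24.2·s*.
Indifference: 97 = 151 − 24.2·s*, so s* = (151 − 97) / 24.2 ≈ 2.23.
At s* the low-ability type's incentive constraint just binds; the high-ability type strictly prefers s* since its per-unit cost is lower.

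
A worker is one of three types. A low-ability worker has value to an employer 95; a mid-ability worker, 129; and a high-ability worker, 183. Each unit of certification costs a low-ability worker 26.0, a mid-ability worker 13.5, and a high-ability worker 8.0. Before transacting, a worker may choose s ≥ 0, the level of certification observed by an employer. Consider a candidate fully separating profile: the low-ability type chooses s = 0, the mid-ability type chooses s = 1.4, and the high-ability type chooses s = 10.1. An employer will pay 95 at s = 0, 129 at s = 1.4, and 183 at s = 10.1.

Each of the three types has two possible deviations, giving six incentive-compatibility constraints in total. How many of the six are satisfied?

5

High-ability (own payoff 183 − 8.0×10.1 = 102.2): to s=0 gives 95 → no gain ✓; to s=1.4 gives 129 − 8.0×1.4 = 117.8 → profitable ✗.
Mid-ability (own payoff 129 − 13.5×1.4 = 110.1): to s=0 gives 95 → no gain ✓; to s=10.1 gives 183 − 13.5×10.1 = 46.65 → no gain ✓.
Low-ability (own payoff 95): to s=1.4 gives 129 − 26.0×1.4 = 92.6 → no gain ✓; to s=10.1 gives 183 − 26.0×10.1 = -79.6 → no gain ✓.
5 of the 6 constraints hold; not an equilibrium.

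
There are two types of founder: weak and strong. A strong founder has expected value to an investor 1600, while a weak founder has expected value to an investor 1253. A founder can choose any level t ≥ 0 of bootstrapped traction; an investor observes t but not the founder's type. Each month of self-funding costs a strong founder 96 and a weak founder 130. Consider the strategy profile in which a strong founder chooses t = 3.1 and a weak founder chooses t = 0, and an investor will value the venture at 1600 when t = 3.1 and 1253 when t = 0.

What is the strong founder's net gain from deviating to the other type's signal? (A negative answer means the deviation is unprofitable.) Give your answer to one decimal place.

Playing t = 3.1 the strong founder receives 1600 − 96 × 3.1 = 1302.4.
Deviating to t = 0 yields 1253 instead.
Gain from deviating: 1253 − 1302.4 = -49.4.
The gain is negative, so the strong type's incentive-compatibility constraint is satisfied.

-49.4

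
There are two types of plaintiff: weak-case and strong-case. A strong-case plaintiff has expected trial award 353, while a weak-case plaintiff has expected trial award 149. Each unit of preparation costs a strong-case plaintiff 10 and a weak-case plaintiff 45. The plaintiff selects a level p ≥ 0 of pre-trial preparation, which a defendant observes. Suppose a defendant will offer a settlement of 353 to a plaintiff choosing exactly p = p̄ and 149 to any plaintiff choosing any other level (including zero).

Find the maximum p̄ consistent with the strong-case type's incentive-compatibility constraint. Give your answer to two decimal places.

20.40

Choosing p̄ yields the strong-case type 353 − 10·p̄; choosing zero yields 149.
The strong-case type is indifferent at 353 − 10·p̄ = 149, i.e. p̄ = (353 − 149) / 10 = 20.40.
For any p̄ above 20.40 the strong-case type would rather pool at zero, so separation collapses.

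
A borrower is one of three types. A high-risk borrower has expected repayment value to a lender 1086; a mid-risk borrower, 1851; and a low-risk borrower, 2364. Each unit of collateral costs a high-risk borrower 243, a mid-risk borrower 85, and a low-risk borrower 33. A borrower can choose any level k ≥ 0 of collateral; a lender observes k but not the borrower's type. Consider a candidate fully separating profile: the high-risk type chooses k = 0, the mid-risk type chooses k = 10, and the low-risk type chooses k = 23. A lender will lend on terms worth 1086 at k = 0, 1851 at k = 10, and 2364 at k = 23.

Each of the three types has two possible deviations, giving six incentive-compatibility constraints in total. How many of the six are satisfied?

Mid-risk (own payoff 1851 − 85×10 = 1001): to k=0 gives 1086 → profitable ✗; to k=23 gives 2364 − 85×23 = 409 → no gain ✓.
Low-risk (own payoff 2364 − 33×23 = 1605): to k=0 gives 1086 → no gain ✓; to k=10 gives 1851 − 33×10 = 1521 → no gain ✓.
High-risk (own payoff 1086): to k=10 gives 1851 − 243×10 = -579 → no gain ✓; to k=23 gives 2364 − 243×23 = -3225 → no gain ✓.
5 of the 6 constraints hold; not an equilibrium.

5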